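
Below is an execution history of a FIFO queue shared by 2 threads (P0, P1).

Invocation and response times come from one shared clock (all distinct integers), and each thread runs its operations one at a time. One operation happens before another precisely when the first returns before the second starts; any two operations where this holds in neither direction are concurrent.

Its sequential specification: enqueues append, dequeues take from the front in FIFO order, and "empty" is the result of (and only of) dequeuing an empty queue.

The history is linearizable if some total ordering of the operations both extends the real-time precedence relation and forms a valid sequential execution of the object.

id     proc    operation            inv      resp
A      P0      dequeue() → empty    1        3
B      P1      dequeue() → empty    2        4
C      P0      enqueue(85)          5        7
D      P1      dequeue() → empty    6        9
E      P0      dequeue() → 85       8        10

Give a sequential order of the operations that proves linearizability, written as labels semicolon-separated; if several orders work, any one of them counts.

step 1: A dequeue() → empty — queue <>
step 2: B dequeue() → empty — queue <>
step 3: C enqueue(85) — queue <85>
step 4: E dequeue() → 85 — queue <>
step 5: D dequeue() → empty — queue <>

A; B; C; E; D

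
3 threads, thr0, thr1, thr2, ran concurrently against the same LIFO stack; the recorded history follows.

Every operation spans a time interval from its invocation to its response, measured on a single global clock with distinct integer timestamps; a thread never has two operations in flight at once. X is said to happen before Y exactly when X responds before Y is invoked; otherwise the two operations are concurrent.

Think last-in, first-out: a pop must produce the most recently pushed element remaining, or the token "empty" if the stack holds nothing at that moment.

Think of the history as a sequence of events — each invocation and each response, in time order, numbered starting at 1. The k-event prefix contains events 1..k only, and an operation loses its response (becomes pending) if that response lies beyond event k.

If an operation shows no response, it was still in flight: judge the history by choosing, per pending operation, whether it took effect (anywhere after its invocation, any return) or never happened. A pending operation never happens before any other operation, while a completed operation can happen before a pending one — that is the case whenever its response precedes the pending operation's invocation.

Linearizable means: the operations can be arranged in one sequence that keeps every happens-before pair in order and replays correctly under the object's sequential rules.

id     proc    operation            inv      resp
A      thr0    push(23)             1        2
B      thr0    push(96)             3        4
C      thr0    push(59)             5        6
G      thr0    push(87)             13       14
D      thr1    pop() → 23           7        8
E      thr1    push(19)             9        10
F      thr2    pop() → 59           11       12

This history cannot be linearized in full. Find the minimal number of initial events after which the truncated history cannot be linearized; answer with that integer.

8

a valid linearization of events 1..7 exists, for instance A, B, C:
after step 1 (A push(23)): stack <23>
after step 2 (B push(96)): stack <23,96>
after step 3 (C push(59)): stack <23,96,59>
adding event 8 (D responds at 8) leaves no legal real-time order
one such order, A, B, C, D, breaks at step 4 where D pop() → 23 is illegal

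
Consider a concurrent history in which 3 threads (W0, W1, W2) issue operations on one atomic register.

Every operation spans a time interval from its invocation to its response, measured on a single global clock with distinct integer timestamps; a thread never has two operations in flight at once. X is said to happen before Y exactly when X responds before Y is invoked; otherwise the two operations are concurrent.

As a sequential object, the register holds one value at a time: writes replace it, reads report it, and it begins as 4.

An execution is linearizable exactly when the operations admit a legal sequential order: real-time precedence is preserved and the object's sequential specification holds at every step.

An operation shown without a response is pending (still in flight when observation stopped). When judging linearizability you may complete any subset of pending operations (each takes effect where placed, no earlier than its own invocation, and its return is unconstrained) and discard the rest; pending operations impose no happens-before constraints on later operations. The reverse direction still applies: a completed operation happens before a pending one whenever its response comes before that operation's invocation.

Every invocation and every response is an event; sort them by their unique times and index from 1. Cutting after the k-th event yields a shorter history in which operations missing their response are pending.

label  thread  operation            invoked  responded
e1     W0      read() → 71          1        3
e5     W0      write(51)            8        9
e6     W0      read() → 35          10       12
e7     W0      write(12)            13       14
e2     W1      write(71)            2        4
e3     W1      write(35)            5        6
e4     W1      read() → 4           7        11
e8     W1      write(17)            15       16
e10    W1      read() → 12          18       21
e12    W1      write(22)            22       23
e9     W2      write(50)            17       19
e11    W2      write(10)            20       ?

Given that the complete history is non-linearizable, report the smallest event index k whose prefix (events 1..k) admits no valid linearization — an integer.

11

events 1..10 are linearizable; a witness order is e2, e1, e3, e4, e5:
step 1: e2 write(71) — value 71
step 2: e1 read() → 71 — value 71
step 3: e3 write(35) — value 35
step 4: e4 read() (pending, included) — value 35
step 5: e5 write(51) — value 51
with event 11 included (e4 responding at time 11), all real-time-consistent orders fail
completion choices over the 1 pending operation (e6) were checked; none helps
sample order e1, e2, e3, e4, e5 (pending dropped) stalls at step 1 — e1 read() → 71 has no legal effect
sample order e1, e2, e3, e5, e4 (pending dropped) stalls at step 1 — e1 read() → 71 has no legal effect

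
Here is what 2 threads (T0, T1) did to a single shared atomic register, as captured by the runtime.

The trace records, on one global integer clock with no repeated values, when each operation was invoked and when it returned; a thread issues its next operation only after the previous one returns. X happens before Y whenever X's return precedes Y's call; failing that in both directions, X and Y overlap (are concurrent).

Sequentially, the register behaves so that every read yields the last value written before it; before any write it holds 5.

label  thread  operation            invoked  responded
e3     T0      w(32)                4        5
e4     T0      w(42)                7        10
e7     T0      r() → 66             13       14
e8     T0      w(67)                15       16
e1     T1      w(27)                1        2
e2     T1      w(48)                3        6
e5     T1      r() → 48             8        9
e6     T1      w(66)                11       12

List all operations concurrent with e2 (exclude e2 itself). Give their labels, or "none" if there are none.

e3

e2 runs from 3 to 6; window-overlapping ops are concurrent
e1 [1,2]: before
e3 [4,5]: concurrent
e4 [7,10]: after
e5 [8,9]: after
e6 [11,12]: after
e7 [13,14]: after
e8 [15,16]: after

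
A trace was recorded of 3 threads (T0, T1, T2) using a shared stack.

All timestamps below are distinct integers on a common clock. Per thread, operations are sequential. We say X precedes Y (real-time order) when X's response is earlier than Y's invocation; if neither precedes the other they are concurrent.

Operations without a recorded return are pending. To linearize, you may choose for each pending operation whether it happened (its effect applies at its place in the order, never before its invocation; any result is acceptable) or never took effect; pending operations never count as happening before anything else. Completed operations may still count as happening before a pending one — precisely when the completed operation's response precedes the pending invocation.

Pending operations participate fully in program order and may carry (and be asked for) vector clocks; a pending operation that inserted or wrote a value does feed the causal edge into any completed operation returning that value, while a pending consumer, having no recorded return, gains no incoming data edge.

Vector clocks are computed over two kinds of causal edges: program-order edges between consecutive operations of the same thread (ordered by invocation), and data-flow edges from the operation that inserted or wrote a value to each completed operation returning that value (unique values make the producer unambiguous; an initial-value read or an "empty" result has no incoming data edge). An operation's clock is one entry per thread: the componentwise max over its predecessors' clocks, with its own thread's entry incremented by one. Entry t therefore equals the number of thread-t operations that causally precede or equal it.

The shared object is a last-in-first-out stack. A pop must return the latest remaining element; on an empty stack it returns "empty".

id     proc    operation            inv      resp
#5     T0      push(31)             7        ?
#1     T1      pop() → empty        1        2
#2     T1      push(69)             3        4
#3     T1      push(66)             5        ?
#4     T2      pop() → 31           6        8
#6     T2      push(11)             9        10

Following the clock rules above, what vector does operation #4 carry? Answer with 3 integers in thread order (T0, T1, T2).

(1, 0, 1)

root op #1, invoked 1: fresh clock plus T1's own tick → (0, 1, 0)
root op #5, invoked 7: fresh clock plus T0's own tick → (1, 0, 0)
merge at #2 (invoked 3): VC(#1)=(0, 1, 0), own-thread bump on T1 → (0, 2, 0)
merge at #4 (invoked 6): VC(#5)=(1, 0, 0), own-thread bump on T2 → (1, 0, 1)
merge at #3 (invoked 5): VC(#2)=(0, 2, 0), own-thread bump on T1 → (0, 3, 0)
merge at #6 (invoked 9): VC(#4)=(1, 0, 1), own-thread bump on T2 → (1, 0, 2)
target: VC(#4) = (1, 0, 1)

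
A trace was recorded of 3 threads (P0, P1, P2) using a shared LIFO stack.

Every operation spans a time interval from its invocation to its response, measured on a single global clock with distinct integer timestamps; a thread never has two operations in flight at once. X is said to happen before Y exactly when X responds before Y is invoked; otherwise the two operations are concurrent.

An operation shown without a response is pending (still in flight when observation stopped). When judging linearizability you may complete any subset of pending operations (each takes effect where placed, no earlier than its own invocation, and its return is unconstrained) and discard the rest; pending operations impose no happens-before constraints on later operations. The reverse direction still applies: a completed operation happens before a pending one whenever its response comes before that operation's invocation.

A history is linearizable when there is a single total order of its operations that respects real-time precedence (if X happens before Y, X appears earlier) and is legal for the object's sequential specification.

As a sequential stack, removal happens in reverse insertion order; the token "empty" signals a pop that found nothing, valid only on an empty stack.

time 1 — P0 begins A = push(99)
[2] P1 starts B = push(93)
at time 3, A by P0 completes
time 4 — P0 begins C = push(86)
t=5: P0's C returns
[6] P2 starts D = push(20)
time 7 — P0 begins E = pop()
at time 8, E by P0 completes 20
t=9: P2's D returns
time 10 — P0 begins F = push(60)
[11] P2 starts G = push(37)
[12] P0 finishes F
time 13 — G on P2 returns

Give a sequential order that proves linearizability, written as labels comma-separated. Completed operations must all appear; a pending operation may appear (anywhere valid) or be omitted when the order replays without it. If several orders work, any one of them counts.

A, B, C, D, E, F, G

1. A push(99), leaving stack <99>
2. B push(93) (pending, included), leaving stack <99,93>
3. C push(86), leaving stack <99,93,86>
4. D push(20), leaving stack <99,93,86,20>
5. E pop() → 20, leaving stack <99,93,86>
6. F push(60), leaving stack <99,93,86,60>
7. G push(37), leaving stack <99,93,86,60,37>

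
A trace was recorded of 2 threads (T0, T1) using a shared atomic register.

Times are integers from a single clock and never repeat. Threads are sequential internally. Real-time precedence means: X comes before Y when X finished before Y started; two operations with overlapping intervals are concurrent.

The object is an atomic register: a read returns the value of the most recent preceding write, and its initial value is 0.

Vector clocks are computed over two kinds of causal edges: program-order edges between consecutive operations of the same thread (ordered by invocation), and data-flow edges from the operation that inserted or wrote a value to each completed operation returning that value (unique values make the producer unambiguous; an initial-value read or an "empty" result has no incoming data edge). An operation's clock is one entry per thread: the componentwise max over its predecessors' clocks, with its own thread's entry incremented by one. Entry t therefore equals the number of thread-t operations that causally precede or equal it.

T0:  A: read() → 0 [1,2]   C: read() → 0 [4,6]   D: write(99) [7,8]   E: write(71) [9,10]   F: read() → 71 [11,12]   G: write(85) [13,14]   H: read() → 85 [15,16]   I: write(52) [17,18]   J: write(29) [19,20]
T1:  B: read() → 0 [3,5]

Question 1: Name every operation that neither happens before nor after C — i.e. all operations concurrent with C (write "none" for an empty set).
B

C spans [4,6]; an op avoiding the whole window 4..6 is ordered, any other is concurrent
A [1,2]: before
B [3,5]: concurrent
D [7,8]: after
E [9,10]: after
F [11,12]: after
G [13,14]: after
H [15,16]: after
I [17,18]: after
J [19,20]: after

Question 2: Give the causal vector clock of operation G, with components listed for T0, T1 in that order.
(6, 0)

invoked at 3, B has no predecessors; its own T1 bump gives (0, 1)
invoked at 1, A has no predecessors; its own T0 bump gives (1, 0)
C, invoked 4, takes VC(A)=(1, 0) under max, adds 1 for T0 → (2, 0)
D, invoked 7, takes VC(C)=(2, 0) under max, adds 1 for T0 → (3, 0)
E, invoked 9, takes VC(D)=(3, 0) under max, adds 1 for T0 → (4, 0)
F, invoked 11, takes VC(E)=(4, 0) under max, adds 1 for T0 → (5, 0)
G, invoked 13, takes VC(F)=(5, 0) under max, adds 1 for T0 → (6, 0)
H, invoked 15, takes VC(G)=(6, 0) under max, adds 1 for T0 → (7, 0)
I, invoked 17, takes VC(H)=(7, 0) under max, adds 1 for T0 → (8, 0)
J, invoked 19, takes VC(I)=(8, 0) under max, adds 1 for T0 → (9, 0)
target: VC(G) = (6, 0)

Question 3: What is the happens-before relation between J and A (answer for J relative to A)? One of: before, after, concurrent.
after

J spans [19,20], A spans [1,2]
resp(A)=2 < inv(J)=19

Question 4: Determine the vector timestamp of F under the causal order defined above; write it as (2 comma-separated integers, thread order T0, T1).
(5, 0)

B, invoked 3, has no incoming edges; only T1's bump applies → (0, 1)
A, invoked 1, has no incoming edges; only T0's bump applies → (1, 0)
VC(C, invoked at 4): max of VC(A)=(1, 0), then +1 on thread T0 → (2, 0)
VC(D, invoked at 7): max of VC(C)=(2, 0), then +1 on thread T0 → (3, 0)
VC(E, invoked at 9): max of VC(D)=(3, 0), then +1 on thread T0 → (4, 0)
VC(F, invoked at 11): max of VC(E)=(4, 0), then +1 on thread T0 → (5, 0)
VC(G, invoked at 13): max of VC(F)=(5, 0), then +1 on thread T0 → (6, 0)
VC(H, invoked at 15): max of VC(G)=(6, 0), then +1 on thread T0 → (7, 0)
VC(I, invoked at 17): max of VC(H)=(7, 0), then +1 on thread T0 → (8, 0)
VC(J, invoked at 19): max of VC(I)=(8, 0), then +1 on thread T0 → (9, 0)
target: VC(F) = (5, 0)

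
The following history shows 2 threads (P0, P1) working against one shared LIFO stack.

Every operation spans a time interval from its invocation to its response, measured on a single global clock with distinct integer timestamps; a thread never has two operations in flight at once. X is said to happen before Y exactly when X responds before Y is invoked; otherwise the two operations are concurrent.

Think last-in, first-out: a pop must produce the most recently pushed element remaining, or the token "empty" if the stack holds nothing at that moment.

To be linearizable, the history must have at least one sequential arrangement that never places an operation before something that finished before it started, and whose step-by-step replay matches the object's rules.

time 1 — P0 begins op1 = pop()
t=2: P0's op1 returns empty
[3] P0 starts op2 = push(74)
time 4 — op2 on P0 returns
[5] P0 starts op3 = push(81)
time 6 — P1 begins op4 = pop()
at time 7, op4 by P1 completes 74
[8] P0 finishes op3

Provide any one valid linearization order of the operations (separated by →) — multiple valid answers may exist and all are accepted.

step 1: op1 pop() → empty — stack <>
step 2: op2 push(74) — stack <74>
step 3: op4 pop() → 74 — stack <>
step 4: op3 push(81) — stack <81>

op1 → op2 → op4 → op3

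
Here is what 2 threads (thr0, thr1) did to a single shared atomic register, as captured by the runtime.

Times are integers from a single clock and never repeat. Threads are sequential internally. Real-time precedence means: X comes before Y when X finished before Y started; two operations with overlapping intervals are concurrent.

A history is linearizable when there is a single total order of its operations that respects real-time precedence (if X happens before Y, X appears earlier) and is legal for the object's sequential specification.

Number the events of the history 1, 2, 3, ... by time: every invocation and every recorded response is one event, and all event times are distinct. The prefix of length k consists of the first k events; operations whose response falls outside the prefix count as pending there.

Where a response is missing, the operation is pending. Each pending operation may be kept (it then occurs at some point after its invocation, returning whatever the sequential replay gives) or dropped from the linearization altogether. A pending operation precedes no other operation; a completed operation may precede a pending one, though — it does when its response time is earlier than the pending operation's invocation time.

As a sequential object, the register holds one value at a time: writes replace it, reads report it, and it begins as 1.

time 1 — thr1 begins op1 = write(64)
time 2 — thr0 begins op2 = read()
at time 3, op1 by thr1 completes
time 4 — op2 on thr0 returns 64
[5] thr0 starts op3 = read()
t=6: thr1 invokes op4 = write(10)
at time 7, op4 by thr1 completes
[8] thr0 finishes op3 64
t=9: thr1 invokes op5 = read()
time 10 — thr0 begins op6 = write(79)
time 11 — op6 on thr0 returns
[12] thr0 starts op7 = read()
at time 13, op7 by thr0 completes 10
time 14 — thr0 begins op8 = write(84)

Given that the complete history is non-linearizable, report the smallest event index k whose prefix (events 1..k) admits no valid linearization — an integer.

a valid linearization of events 1..12 exists, for instance op1, op2, op3, op4, op5, op6:
step 1: op1 write(64) — value 64
step 2: op2 read() → 64 — value 64
step 3: op3 read() → 64 — value 64
step 4: op4 write(10) — value 10
step 5: op5 read() (pending, included) — value 10
step 6: op6 write(79) — value 79
once event 13 joins (op7's response, time 13), exhaustive search finds no witness
including or dropping the 1 pending operation (op5) in any combination fails
one such order, op1, op2, op3, op4, op6, op7 (pending dropped), breaks at step 6 where op7 read() → 10 is illegal
one such order, op1, op2, op4, op3, op6, op7 (pending dropped), breaks at step 4 where op3 read() → 64 is illegal

13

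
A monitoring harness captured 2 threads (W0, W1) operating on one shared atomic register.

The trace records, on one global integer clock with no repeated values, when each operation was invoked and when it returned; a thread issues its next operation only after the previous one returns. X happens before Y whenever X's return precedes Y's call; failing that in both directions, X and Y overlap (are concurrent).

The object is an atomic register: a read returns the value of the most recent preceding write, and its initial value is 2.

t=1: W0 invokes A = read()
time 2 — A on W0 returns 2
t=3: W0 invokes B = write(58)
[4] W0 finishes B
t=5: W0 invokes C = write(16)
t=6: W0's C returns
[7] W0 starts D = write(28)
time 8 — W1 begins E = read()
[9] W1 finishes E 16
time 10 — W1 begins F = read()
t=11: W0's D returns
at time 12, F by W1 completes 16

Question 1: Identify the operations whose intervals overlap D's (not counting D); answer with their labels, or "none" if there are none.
D spans [7,11]: anything still running between times 7 and 11 counts as concurrent
A [1,2]: before
B [3,4]: before
C [5,6]: before
E [8,9]: concurrent
F [10,12]: concurrent

E, F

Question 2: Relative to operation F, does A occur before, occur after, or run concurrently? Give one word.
A spans [1,2], F spans [10,12]
resp(A)=2 < inv(F)=10

before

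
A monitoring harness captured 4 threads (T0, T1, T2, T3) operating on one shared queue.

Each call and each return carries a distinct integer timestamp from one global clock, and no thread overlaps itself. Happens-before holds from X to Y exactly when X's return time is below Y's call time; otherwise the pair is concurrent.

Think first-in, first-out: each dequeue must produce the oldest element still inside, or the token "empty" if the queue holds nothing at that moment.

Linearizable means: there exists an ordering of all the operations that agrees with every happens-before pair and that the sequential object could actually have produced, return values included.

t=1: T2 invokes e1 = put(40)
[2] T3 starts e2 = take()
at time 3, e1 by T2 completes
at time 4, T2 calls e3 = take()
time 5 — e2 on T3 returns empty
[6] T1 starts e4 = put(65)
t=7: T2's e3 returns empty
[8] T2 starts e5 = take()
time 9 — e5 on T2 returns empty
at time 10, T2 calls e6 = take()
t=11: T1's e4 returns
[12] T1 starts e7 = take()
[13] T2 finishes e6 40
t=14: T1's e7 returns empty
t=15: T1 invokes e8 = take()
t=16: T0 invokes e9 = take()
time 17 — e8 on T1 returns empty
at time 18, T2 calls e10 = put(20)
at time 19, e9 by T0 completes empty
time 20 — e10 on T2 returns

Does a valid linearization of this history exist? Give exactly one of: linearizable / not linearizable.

not linearizable

already the first 7 events (up to e3's response at time 7) admit no linearization; the first 6 still do
3 completed operations, 3 real-time-consistent orders — every queue replay fails
every completion of the 1 pending operation (e4) was checked; none linearizes
sample order e1, e2, e3 (pending dropped) stalls at step 2 — e2 take() → empty has no legal effect
sample order e1, e3, e2 (pending dropped) stalls at step 2 — e3 take() → empty has no legal effect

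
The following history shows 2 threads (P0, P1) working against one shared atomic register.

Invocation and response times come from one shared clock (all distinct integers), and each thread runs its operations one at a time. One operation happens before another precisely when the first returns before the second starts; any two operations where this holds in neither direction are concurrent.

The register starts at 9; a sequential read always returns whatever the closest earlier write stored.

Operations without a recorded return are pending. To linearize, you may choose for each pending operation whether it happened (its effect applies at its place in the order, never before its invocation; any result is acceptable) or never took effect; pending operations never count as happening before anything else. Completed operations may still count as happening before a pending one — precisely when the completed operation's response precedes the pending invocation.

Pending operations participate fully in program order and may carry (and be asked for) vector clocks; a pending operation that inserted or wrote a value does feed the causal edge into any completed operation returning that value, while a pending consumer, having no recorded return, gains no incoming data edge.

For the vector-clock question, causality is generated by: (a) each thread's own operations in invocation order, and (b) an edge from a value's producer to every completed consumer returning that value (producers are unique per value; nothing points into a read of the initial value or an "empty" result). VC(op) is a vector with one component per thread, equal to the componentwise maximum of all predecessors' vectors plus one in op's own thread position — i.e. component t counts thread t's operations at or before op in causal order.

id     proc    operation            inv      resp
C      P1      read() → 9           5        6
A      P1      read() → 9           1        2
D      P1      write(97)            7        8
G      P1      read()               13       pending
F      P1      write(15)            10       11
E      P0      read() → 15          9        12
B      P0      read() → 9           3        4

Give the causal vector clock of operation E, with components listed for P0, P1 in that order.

root op A, invoked 1: fresh clock plus P1's own tick → (0, 1)
root op B, invoked 3: fresh clock plus P0's own tick → (1, 0)
merge at C (invoked 5): VC(A)=(0, 1), own-thread bump on P1 → (0, 2)
merge at D (invoked 7): VC(C)=(0, 2), own-thread bump on P1 → (0, 3)
merge at F (invoked 10): VC(D)=(0, 3), own-thread bump on P1 → (0, 4)
merge at G (invoked 13): VC(F)=(0, 4), own-thread bump on P1 → (0, 5)
merge at E (invoked 9): VC(B)=(1, 0), VC(F)=(0, 4), own-thread bump on P0 → (2, 4)
target: VC(E) = (2, 4)

(2, 4)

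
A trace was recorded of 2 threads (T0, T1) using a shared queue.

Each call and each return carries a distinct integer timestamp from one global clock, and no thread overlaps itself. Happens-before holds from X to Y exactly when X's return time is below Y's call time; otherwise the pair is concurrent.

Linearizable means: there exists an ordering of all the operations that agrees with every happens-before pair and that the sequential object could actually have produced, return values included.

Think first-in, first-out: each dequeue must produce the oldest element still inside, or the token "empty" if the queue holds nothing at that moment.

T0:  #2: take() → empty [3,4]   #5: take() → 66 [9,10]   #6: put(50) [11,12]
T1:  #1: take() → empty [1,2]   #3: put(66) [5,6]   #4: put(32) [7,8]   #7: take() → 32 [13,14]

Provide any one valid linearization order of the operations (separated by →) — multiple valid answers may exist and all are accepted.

1. #1 take() → empty, leaving queue <>
2. #2 take() → empty, leaving queue <>
3. #3 put(66), leaving queue <66>
4. #4 put(32), leaving queue <66,32>
5. #5 take() → 66, leaving queue <32>
6. #6 put(50), leaving queue <32,50>
7. #7 take() → 32, leaving queue <50>

#1 → #2 → #3 → #4 → #5 → #6 → #7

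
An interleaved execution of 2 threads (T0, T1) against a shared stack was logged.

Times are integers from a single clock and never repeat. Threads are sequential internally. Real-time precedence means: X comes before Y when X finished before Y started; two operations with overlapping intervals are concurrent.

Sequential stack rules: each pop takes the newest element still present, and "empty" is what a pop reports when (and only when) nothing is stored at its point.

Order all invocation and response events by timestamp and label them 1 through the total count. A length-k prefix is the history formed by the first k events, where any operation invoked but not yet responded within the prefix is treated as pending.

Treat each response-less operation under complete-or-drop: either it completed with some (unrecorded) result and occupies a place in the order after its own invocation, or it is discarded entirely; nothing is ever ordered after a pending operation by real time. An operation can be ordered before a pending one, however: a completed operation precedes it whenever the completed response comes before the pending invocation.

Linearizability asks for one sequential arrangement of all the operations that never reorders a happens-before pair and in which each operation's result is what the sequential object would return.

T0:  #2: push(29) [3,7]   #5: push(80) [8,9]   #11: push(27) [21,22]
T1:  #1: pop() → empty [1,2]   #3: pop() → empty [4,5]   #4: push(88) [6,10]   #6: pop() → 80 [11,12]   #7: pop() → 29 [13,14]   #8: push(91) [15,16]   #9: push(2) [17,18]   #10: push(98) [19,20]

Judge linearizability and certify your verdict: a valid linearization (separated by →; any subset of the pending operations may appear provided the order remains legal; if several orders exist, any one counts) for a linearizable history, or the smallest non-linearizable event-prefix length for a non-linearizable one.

1. #1 pop() → empty, leaving stack <>
2. #3 pop() → empty, leaving stack <>
3. #4 push(88), leaving stack <88>
4. #2 push(29), leaving stack <88,29>
5. #5 push(80), leaving stack <88,29,80>
6. #6 pop() → 80, leaving stack <88,29>
7. #7 pop() → 29, leaving stack <88>
8. #8 push(91), leaving stack <88,91>
9. #9 push(2), leaving stack <88,91,2>
10. #10 push(98), leaving stack <88,91,2,98>
11. #11 push(27), leaving stack <88,91,2,98,27>

linearizable — witness: #1 → #3 → #4 → #2 → #5 → #6 → #7 → #8 → #9 → #10 → #11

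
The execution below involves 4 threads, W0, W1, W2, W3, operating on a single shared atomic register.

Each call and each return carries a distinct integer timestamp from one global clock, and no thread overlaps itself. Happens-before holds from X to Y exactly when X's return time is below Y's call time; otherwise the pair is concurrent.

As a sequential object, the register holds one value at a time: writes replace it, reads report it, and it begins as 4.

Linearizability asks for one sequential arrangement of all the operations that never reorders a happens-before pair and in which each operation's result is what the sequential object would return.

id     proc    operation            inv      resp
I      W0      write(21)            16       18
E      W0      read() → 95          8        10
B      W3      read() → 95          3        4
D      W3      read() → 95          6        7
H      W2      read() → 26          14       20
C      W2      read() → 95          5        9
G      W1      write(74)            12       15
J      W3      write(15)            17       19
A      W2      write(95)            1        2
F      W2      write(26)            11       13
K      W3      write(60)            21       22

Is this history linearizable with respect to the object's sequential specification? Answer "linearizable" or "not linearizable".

one valid linearization: A, B, C, D, E, F, H, G, I, J, K
1. A write(95), leaving value 95
2. B read() → 95, leaving value 95
3. C read() → 95, leaving value 95
4. D read() → 95, leaving value 95
5. E read() → 95, leaving value 95
6. F write(26), leaving value 26
7. H read() → 26, leaving value 26
8. G write(74), leaving value 74
9. I write(21), leaving value 21
10. J write(15), leaving value 15
11. K write(60), leaving value 60

linearizable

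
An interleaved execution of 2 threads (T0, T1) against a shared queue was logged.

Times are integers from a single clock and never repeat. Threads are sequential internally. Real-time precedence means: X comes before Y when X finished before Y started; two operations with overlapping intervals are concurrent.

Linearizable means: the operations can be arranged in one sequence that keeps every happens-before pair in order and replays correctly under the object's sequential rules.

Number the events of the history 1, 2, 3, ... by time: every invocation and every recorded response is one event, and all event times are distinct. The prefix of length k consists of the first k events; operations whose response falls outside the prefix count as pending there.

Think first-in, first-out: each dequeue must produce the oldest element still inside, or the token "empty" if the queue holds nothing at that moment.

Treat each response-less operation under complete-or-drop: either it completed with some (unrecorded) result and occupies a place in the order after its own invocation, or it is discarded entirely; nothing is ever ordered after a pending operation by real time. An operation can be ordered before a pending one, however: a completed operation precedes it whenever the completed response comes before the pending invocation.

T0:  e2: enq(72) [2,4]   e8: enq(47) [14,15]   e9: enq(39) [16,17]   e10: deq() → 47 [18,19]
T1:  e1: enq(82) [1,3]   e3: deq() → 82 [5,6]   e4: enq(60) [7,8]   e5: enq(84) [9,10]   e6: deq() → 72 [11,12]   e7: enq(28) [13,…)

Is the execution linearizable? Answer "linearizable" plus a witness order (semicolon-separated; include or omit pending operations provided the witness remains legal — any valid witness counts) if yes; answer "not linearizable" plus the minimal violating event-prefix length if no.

the violation lands at event 19, e10's response at time 19: events 1..18 linearize, events 1..19 do not
the 9 completed operations admit 2 real-time orders; each fails the queue replay
completion choices over the 1 pending operation (e7) were checked; none helps
e.g. e1, e2, e3, e4, e5, e6, e8, e9, e10 (pending dropped): illegal at step 9, since e10 deq() → 47 cannot apply there
e.g. e2, e1, e3, e4, e5, e6, e8, e9, e10 (pending dropped): illegal at step 3, since e3 deq() → 82 cannot apply there

not linearizable — minimal violating prefix: 19 events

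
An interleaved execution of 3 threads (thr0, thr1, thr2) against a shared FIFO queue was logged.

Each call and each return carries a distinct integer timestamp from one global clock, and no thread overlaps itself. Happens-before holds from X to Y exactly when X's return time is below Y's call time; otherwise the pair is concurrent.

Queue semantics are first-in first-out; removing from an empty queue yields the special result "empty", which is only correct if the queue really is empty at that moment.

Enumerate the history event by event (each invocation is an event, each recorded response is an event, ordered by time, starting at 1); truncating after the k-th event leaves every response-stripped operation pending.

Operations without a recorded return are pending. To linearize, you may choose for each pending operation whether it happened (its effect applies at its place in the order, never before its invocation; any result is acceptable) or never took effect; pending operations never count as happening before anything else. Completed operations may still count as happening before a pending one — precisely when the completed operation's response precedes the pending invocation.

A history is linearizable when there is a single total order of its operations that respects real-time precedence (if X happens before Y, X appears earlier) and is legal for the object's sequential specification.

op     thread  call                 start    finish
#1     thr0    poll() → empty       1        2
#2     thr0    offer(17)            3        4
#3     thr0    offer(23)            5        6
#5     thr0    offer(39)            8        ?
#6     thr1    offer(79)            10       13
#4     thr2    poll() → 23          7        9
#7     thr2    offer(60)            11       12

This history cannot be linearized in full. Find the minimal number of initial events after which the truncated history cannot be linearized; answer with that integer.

events 1..8 are linearizable, e.g. via #1, #2, #3:
1. #1 poll() → empty, leaving queue <>
2. #2 offer(17), leaving queue <17>
3. #3 offer(23), leaving queue <17,23>
include event 9 — #4 responding at 9 — and every candidate order breaks
including or dropping the 1 pending operation (#5) in any combination fails
one such order, #1, #2, #3, #4 (pending dropped), breaks at step 4 where #4 poll() → 23 is illegal

9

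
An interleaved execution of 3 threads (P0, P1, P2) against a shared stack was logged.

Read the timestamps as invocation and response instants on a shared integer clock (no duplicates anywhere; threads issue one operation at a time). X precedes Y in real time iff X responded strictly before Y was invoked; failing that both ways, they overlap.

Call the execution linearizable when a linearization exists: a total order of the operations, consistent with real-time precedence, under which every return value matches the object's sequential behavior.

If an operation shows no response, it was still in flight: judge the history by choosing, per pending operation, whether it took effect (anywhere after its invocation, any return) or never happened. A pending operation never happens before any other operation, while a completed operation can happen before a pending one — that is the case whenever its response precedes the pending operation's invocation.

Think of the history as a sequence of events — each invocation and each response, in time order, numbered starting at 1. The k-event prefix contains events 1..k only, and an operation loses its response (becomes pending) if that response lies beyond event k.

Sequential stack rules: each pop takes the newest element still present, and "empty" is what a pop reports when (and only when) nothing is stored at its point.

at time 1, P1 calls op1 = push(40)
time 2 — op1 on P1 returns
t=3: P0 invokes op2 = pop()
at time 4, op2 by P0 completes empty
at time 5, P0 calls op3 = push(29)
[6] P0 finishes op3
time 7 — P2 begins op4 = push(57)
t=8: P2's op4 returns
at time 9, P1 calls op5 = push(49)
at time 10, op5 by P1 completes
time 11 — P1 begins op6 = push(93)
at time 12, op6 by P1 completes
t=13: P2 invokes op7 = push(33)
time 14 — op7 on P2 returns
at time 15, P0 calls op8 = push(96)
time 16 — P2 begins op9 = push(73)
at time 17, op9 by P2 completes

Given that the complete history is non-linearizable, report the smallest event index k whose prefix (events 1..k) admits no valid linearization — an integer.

a valid linearization of events 1..3 exists, for instance op1:
after step 1 (op1 push(40)): stack <40>
once event 4 joins (op2's response, time 4), exhaustive search finds no witness
take op1, op2: step 2 already fails, because op2 pop() → empty cannot occur there

4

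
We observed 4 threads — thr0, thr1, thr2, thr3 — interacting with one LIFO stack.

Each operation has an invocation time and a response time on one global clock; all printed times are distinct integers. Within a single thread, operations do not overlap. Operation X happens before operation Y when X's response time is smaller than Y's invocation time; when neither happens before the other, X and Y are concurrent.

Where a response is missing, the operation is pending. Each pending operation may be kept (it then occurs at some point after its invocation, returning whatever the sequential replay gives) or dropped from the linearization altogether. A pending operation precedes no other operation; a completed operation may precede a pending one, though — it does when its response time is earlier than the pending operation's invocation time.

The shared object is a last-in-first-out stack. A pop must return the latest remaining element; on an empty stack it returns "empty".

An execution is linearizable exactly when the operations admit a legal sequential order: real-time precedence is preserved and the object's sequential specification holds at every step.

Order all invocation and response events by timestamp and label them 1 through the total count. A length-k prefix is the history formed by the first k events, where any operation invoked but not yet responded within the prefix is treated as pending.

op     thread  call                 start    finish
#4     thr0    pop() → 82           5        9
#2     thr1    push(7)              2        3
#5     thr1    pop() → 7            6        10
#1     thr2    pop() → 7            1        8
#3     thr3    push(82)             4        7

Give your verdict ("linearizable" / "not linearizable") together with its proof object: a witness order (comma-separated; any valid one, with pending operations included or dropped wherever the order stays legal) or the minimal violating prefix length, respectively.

not linearizable — minimal violating prefix: 10 events

the violation lands at event 10, #5's response at time 10: events 1..9 linearize, events 1..10 do not
every one of the 30 real-time-consistent orders over 5 completed LIFO stack ops fails the sequential spec
one such order, #1, #2, #3, #4, #5, breaks at step 1 where #1 pop() → 7 is illegal
one such order, #1, #2, #3, #5, #4, breaks at step 1 where #1 pop() → 7 is illegal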